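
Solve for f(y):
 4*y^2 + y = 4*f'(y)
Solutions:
 f(y) = C1 + y^3/3 + y^2/8


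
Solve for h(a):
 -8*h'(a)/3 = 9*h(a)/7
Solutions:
 h(a) = C1*exp(-27*a/56)


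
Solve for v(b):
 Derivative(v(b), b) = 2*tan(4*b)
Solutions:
 v(b) = C1 - log(cos(4*b))/2


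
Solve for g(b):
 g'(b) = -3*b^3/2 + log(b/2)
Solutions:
 g(b) = C1 - 3*b^4/8 + b*log(b) - b - b*log(2)


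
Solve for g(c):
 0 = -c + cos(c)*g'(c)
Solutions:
 g(c) = C1 + Integral(c/cos(c), c)


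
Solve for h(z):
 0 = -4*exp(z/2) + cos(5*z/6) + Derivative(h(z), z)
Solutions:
 h(z) = C1 + 8*exp(z/2) - 6*sin(5*z/6)/5


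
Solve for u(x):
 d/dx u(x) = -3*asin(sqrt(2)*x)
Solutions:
 u(x) = C1 - 3*x*asin(sqrt(2)*x) - 3*sqrt(2)*sqrt(1 - 2*x^2)/2


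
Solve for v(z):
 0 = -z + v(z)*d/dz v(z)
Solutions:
 v(z) = -sqrt(C1 + z^2)
 v(z) = sqrt(C1 + z^2)


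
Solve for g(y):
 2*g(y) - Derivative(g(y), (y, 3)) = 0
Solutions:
 g(y) = C3*exp(2^(1/3)*y) + (C1*sin(2^(1/3)*sqrt(3)*y/2) + C2*cos(2^(1/3)*sqrt(3)*y/2))*exp(-2^(1/3)*y/2)


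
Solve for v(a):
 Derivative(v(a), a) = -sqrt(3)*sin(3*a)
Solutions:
 v(a) = C1 + sqrt(3)*cos(3*a)/3


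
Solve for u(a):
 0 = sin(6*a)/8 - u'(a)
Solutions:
 u(a) = C1 - cos(6*a)/48


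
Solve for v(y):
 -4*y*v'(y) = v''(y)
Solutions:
 v(y) = C1 + C2*erf(sqrt(2)*y)


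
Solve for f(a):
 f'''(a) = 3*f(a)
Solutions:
 f(a) = C3*exp(3^(1/3)*a) + (C1*sin(3^(5/6)*a/2) + C2*cos(3^(5/6)*a/2))*exp(-3^(1/3)*a/2)


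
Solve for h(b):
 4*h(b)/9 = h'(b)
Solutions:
 h(b) = C1*exp(4*b/9)


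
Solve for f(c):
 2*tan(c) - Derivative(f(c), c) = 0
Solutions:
 f(c) = C1 - 2*log(cos(c))


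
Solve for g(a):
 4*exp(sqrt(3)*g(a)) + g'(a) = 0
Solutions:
 g(a) = sqrt(3)*(2*log(1/(C1 + 4*a)) - log(3))/6


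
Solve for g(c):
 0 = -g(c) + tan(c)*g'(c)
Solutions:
 g(c) = C1*sin(c)


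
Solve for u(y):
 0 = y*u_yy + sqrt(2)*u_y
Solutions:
 u(y) = C1 + C2*y^(1 - sqrt(2))


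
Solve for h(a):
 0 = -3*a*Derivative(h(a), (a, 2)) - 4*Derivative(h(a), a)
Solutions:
 h(a) = C1 + C2/a^(1/3)


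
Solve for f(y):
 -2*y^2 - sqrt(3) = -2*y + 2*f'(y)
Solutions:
 f(y) = C1 - y^3/3 + y^2/2 - sqrt(3)*y/2


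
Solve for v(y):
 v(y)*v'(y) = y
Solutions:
 v(y) = -sqrt(C1 + y^2)
 v(y) = sqrt(C1 + y^2)


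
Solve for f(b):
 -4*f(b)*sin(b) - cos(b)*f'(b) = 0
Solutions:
 f(b) = C1*cos(b)^4


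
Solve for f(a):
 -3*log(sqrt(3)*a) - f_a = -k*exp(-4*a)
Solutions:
 f(a) = C1 - 3*a*log(a) + a*(3 - 3*log(3)/2) - k*exp(-4*a)/4


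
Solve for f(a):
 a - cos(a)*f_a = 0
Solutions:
 f(a) = C1 + Integral(a/cos(a), a)


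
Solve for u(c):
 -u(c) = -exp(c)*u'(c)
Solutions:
 u(c) = C1*exp(-exp(-c))


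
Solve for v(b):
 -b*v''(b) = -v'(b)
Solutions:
 v(b) = C1 + C2*b^2


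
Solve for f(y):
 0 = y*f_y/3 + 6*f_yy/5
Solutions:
 f(y) = C1 + C2*erf(sqrt(5)*y/6)


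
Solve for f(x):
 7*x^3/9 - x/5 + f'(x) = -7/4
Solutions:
 f(x) = C1 - 7*x^4/36 + x^2/10 - 7*x/4


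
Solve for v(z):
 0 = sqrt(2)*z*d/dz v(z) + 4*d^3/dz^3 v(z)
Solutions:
 v(z) = C1 + Integral(C2*airyai(-sqrt(2)*z/2) + C3*airybi(-sqrt(2)*z/2), z)


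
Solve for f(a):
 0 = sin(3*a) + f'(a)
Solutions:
 f(a) = C1 + cos(3*a)/3


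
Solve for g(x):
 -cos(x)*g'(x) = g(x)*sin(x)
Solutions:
 g(x) = C1*cos(x)


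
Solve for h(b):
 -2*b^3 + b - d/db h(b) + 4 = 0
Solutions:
 h(b) = C1 - b^4/2 + b^2/2 + 4*b


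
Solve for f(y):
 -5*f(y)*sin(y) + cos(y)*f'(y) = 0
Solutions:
 f(y) = C1/cos(y)^5


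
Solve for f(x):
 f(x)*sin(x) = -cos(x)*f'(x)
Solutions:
 f(x) = C1*cos(x)


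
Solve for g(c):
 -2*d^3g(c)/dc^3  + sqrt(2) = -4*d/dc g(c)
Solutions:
 g(c) = C1 + C2*exp(-sqrt(2)*c) + C3*exp(sqrt(2)*c) - sqrt(2)*c/4


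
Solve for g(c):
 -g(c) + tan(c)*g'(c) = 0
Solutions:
 g(c) = C1*sin(c)


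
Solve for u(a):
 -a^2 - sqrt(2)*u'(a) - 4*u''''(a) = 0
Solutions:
 u(a) = C1 + C4*exp(-sqrt(2)*a/2) - sqrt(2)*a^3/6 + (C2*sin(sqrt(6)*a/4) + C3*cos(sqrt(6)*a/4))*exp(sqrt(2)*a/4)


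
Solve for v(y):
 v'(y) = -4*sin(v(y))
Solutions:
 v(y) = -acos((-C1 - exp(8*y))/(C1 - exp(8*y))) + 2*pi
 v(y) = acos((-C1 - exp(8*y))/(C1 - exp(8*y)))


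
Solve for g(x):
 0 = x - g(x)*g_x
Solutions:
 g(x) = -sqrt(C1 + x^2)
 g(x) = sqrt(C1 + x^2)


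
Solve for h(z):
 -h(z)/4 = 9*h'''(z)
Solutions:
 h(z) = C3*exp(-6^(1/3)*z/6) + (C1*sin(2^(1/3)*3^(5/6)*z/12) + C2*cos(2^(1/3)*3^(5/6)*z/12))*exp(6^(1/3)*z/12)


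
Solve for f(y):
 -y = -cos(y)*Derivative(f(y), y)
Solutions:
 f(y) = C1 + Integral(y/cos(y), y)


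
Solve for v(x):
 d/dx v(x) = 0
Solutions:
 v(x) = C1


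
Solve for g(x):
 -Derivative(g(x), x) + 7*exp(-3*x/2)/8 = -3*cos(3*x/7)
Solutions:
 g(x) = C1 + 7*sin(3*x/7) - 7*exp(-3*x/2)/12


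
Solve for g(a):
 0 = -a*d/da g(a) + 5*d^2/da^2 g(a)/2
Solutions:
 g(a) = C1 + C2*erfi(sqrt(5)*a/5)


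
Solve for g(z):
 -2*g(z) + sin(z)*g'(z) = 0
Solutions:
 g(z) = C1*(cos(z) - 1)/(cos(z) + 1)


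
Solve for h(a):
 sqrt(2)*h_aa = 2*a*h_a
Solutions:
 h(a) = C1 + C2*erfi(2^(3/4)*a/2)


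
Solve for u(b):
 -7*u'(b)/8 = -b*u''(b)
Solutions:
 u(b) = C1 + C2*b^(15/8)


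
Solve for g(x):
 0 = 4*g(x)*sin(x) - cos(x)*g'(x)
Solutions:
 g(x) = C1/cos(x)^4


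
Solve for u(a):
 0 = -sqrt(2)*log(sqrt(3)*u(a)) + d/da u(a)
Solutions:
 -sqrt(2)*Integral(1/(2*log(_y) + log(3)), (_y, u(a))) = C1 - a


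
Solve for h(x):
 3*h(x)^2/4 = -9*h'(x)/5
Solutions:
 h(x) = 12/(C1 + 5*x)


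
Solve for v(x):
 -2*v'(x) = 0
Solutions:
 v(x) = C1


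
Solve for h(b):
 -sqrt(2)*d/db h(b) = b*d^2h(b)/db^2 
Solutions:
 h(b) = C1 + C2*b^(1 - sqrt(2))


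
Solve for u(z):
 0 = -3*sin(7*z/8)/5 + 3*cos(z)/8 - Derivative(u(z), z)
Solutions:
 u(z) = C1 + 3*sin(z)/8 + 24*cos(7*z/8)/35


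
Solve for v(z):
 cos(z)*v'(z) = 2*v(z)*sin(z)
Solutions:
 v(z) = C1/cos(z)^2


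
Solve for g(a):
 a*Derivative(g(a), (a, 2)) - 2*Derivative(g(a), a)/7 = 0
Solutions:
 g(a) = C1 + C2*a^(9/7)


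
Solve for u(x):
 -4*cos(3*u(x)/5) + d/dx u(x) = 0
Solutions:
 -4*x - 5*log(sin(3*u(x)/5) - 1)/6 + 5*log(sin(3*u(x)/5) + 1)/6 = C1


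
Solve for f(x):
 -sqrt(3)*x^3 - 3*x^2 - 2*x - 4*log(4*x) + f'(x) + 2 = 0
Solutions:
 f(x) = C1 + sqrt(3)*x^4/4 + x^3 + x^2 + 4*x*log(x) - 6*x + x*log(256)


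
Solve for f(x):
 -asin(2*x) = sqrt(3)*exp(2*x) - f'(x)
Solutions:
 f(x) = C1 + x*asin(2*x) + sqrt(1 - 4*x^2)/2 + sqrt(3)*exp(2*x)/2


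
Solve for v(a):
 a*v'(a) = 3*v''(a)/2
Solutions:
 v(a) = C1 + C2*erfi(sqrt(3)*a/3)


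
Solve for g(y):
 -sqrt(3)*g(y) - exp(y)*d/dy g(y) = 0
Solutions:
 g(y) = C1*exp(sqrt(3)*exp(-y))


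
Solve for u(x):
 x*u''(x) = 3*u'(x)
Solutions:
 u(x) = C1 + C2*x^4


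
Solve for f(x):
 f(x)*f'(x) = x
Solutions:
 f(x) = -sqrt(C1 + x^2)
 f(x) = sqrt(C1 + x^2)


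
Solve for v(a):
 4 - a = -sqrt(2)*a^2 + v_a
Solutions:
 v(a) = C1 + sqrt(2)*a^3/3 - a^2/2 + 4*a


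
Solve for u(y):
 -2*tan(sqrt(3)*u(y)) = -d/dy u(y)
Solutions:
 u(y) = sqrt(3)*(pi - asin(C1*exp(2*sqrt(3)*y)))/3
 u(y) = sqrt(3)*asin(C1*exp(2*sqrt(3)*y))/3


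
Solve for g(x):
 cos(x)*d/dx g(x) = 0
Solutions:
 g(x) = C1


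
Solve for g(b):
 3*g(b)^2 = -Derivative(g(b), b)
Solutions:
 g(b) = 1/(C1 + 3*b)


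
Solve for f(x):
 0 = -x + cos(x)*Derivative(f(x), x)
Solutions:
 f(x) = C1 + Integral(x/cos(x), x)


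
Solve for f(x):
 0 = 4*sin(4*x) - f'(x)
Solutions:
 f(x) = C1 - cos(4*x)


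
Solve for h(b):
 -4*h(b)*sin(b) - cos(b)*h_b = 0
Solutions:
 h(b) = C1*cos(b)^4


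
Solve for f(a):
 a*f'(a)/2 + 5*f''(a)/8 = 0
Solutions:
 f(a) = C1 + C2*erf(sqrt(10)*a/5)


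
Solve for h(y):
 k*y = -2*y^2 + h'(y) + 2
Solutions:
 h(y) = C1 + k*y^2/2 + 2*y^3/3 - 2*y


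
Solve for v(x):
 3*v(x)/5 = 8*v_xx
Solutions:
 v(x) = C1*exp(-sqrt(30)*x/20) + C2*exp(sqrt(30)*x/20)


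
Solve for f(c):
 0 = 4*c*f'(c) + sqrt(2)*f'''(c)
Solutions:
 f(c) = C1 + Integral(C2*airyai(-sqrt(2)*c) + C3*airybi(-sqrt(2)*c), c)


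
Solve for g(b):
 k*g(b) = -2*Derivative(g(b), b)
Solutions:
 g(b) = C1*exp(-b*k/2)


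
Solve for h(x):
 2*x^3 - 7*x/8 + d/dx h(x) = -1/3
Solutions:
 h(x) = C1 - x^4/2 + 7*x^2/16 - x/3


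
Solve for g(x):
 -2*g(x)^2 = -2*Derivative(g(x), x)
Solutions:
 g(x) = -1/(C1 + x)


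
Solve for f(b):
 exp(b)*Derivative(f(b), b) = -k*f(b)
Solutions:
 f(b) = C1*exp(k*exp(-b))


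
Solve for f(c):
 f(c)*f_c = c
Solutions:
 f(c) = -sqrt(C1 + c^2)
 f(c) = sqrt(C1 + c^2)


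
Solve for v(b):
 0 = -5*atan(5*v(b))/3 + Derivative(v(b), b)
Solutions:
 Integral(1/atan(5*_y), (_y, v(b))) = C1 + 5*b/3


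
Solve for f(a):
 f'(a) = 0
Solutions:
 f(a) = C1


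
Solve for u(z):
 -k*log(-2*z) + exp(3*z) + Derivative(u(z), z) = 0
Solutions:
 u(z) = C1 + k*z*log(-z) + k*z*(-1 + log(2)) - exp(3*z)/3


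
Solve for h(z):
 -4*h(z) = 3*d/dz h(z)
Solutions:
 h(z) = C1*exp(-4*z/3)


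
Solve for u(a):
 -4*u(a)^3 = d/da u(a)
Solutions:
 u(a) = -sqrt(2)*sqrt(-1/(C1 - 4*a))/2
 u(a) = sqrt(2)*sqrt(-1/(C1 - 4*a))/2


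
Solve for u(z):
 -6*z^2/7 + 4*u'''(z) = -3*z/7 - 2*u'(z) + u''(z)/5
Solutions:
 u(z) = C1 + z^3/7 - 9*z^2/140 - 1209*z/700 + (C2*sin(sqrt(799)*z/40) + C3*cos(sqrt(799)*z/40))*exp(z/40)


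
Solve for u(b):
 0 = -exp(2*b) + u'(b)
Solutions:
 u(b) = C1 + exp(2*b)/2


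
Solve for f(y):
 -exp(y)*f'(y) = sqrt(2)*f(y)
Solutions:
 f(y) = C1*exp(sqrt(2)*exp(-y))


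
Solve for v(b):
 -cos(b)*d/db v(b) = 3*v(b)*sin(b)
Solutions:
 v(b) = C1*cos(b)^3


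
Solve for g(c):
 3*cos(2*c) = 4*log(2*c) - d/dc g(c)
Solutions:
 g(c) = C1 + 4*c*log(c) - 4*c + 4*c*log(2) - 3*sin(2*c)/2


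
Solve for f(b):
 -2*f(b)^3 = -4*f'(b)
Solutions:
 f(b) = -sqrt(-1/(C1 + b))
 f(b) = sqrt(-1/(C1 + b))


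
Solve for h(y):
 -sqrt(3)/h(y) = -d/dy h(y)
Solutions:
 h(y) = -sqrt(C1 + 2*sqrt(3)*y)
 h(y) = sqrt(C1 + 2*sqrt(3)*y)


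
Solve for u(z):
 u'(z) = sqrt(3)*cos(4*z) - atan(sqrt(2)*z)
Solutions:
 u(z) = C1 - z*atan(sqrt(2)*z) + sqrt(2)*log(2*z^2 + 1)/4 + sqrt(3)*sin(4*z)/4


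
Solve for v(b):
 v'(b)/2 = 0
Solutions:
 v(b) = C1


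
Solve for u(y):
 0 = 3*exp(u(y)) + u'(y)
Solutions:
 u(y) = log(1/(C1 + 3*y))


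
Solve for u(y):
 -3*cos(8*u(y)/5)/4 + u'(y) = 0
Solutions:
 -3*y/4 - 5*log(sin(8*u(y)/5) - 1)/16 + 5*log(sin(8*u(y)/5) + 1)/16 = C1


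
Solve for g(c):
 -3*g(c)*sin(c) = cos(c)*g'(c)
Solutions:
 g(c) = C1*cos(c)^3


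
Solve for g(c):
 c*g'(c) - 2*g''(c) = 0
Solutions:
 g(c) = C1 + C2*erfi(c/2)


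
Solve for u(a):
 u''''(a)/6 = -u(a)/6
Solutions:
 u(a) = (C1*sin(sqrt(2)*a/2) + C2*cos(sqrt(2)*a/2))*exp(-sqrt(2)*a/2) + (C3*sin(sqrt(2)*a/2) + C4*cos(sqrt(2)*a/2))*exp(sqrt(2)*a/2)


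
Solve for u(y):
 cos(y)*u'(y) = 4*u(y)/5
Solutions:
 u(y) = C1*(sin(y) + 1)^(2/5)/(sin(y) - 1)^(2/5)


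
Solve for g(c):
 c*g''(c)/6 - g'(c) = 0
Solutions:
 g(c) = C1 + C2*c^7


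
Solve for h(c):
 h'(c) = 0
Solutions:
 h(c) = C1


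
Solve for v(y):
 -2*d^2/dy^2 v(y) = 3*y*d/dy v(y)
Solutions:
 v(y) = C1 + C2*erf(sqrt(3)*y/2)


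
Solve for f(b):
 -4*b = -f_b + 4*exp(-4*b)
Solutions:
 f(b) = C1 + 2*b^2 - exp(-4*b)


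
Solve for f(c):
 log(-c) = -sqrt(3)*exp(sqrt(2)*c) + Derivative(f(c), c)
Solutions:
 f(c) = C1 + c*log(-c) - c + sqrt(6)*exp(sqrt(2)*c)/2


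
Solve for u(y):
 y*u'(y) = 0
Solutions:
 u(y) = C1


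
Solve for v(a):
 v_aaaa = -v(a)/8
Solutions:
 v(a) = (C1*sin(2^(3/4)*a/4) + C2*cos(2^(3/4)*a/4))*exp(-2^(3/4)*a/4) + (C3*sin(2^(3/4)*a/4) + C4*cos(2^(3/4)*a/4))*exp(2^(3/4)*a/4)


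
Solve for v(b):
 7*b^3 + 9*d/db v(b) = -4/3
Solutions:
 v(b) = C1 - 7*b^4/36 - 4*b/27


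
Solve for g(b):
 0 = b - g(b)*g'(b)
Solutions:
 g(b) = -sqrt(C1 + b^2)
 g(b) = sqrt(C1 + b^2)


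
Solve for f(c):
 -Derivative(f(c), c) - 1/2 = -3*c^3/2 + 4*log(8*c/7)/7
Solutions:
 f(c) = C1 + 3*c^4/8 - 4*c*log(c)/7 - 12*c*log(2)/7 + c/14 + 4*c*log(7)/7


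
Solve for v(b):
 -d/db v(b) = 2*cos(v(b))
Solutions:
 v(b) = pi - asin((C1 + exp(4*b))/(C1 - exp(4*b)))
 v(b) = asin((C1 + exp(4*b))/(C1 - exp(4*b)))


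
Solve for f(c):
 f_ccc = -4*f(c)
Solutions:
 f(c) = C3*exp(-2^(2/3)*c) + (C1*sin(2^(2/3)*sqrt(3)*c/2) + C2*cos(2^(2/3)*sqrt(3)*c/2))*exp(2^(2/3)*c/2)


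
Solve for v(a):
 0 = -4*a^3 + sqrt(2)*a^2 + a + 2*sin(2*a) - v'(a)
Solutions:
 v(a) = C1 - a^4 + sqrt(2)*a^3/3 + a^2/2 - cos(2*a)


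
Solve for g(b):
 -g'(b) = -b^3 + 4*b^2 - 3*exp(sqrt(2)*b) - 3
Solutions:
 g(b) = C1 + b^4/4 - 4*b^3/3 + 3*b + 3*sqrt(2)*exp(sqrt(2)*b)/2


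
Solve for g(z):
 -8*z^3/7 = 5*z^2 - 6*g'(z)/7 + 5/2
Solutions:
 g(z) = C1 + z^4/3 + 35*z^3/18 + 35*z/12


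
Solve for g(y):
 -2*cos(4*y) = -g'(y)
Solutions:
 g(y) = C1 + sin(4*y)/2


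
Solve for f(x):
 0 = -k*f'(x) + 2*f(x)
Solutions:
 f(x) = C1*exp(2*x/k)


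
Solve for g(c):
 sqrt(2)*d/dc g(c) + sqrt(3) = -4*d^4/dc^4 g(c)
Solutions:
 g(c) = C1 + C4*exp(-sqrt(2)*c/2) - sqrt(6)*c/2 + (C2*sin(sqrt(6)*c/4) + C3*cos(sqrt(6)*c/4))*exp(sqrt(2)*c/4)


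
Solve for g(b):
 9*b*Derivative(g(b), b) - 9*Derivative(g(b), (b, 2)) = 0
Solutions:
 g(b) = C1 + C2*erfi(sqrt(2)*b/2)


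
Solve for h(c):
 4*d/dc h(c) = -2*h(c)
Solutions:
 h(c) = C1*exp(-c/2)


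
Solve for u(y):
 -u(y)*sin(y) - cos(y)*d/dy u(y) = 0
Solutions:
 u(y) = C1*cos(y)


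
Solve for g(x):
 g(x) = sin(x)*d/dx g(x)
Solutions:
 g(x) = C1*sqrt(cos(x) - 1)/sqrt(cos(x) + 1)


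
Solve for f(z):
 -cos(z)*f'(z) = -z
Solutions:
 f(z) = C1 + Integral(z/cos(z), z)


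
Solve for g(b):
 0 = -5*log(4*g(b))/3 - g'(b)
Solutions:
 3*Integral(1/(log(_y) + 2*log(2)), (_y, g(b)))/5 = C1 - b


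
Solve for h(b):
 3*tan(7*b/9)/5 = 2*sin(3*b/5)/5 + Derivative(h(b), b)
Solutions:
 h(b) = C1 - 27*log(cos(7*b/9))/35 + 2*cos(3*b/5)/3


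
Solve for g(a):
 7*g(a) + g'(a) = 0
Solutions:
 g(a) = C1*exp(-7*a)


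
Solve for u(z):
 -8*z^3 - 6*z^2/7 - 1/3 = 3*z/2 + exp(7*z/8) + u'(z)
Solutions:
 u(z) = C1 - 2*z^4 - 2*z^3/7 - 3*z^2/4 - z/3 - 8*exp(7*z/8)/7


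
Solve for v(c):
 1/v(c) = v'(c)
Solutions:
 v(c) = -sqrt(C1 + 2*c)
 v(c) = sqrt(C1 + 2*c)


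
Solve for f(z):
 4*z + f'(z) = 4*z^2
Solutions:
 f(z) = C1 + 4*z^3/3 - 2*z^2


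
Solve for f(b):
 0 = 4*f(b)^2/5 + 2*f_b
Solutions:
 f(b) = 5/(C1 + 2*b)


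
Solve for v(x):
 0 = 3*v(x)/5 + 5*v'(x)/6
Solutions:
 v(x) = C1*exp(-18*x/25)


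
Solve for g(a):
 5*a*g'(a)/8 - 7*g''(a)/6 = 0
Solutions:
 g(a) = C1 + C2*erfi(sqrt(210)*a/28)


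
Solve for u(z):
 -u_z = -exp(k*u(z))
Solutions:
 u(z) = Piecewise((log(-1/(C1*k + k*z))/k, Ne(k, 0)), (nan, True))
 u(z) = Piecewise((C1 + z, Eq(k, 0)), (nan, True))


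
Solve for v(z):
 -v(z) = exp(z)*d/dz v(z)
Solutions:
 v(z) = C1*exp(exp(-z))


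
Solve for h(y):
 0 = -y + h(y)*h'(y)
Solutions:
 h(y) = -sqrt(C1 + y^2)
 h(y) = sqrt(C1 + y^2)


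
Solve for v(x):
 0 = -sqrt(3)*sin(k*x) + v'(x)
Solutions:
 v(x) = C1 - sqrt(3)*cos(k*x)/k


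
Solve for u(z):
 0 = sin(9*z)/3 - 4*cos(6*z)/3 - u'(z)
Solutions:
 u(z) = C1 - 2*sin(6*z)/9 - cos(9*z)/27


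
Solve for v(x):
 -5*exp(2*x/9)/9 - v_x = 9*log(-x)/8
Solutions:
 v(x) = C1 - 9*x*log(-x)/8 + 9*x/8 - 5*exp(2*x/9)/2


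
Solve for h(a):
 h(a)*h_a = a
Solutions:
 h(a) = -sqrt(C1 + a^2)
 h(a) = sqrt(C1 + a^2)


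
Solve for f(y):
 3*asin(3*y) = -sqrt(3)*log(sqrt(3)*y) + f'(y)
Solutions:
 f(y) = C1 + sqrt(3)*y*(log(y) - 1) + 3*y*asin(3*y) + sqrt(3)*y*log(3)/2 + sqrt(1 - 9*y^2)


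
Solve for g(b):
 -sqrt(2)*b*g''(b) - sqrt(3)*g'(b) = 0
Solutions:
 g(b) = C1 + C2*b^(1 - sqrt(6)/2)


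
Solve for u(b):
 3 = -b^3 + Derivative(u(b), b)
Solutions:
 u(b) = C1 + b^4/4 + 3*b


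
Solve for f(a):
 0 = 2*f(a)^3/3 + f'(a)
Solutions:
 f(a) = -sqrt(6)*sqrt(-1/(C1 - 2*a))/2
 f(a) = sqrt(6)*sqrt(-1/(C1 - 2*a))/2


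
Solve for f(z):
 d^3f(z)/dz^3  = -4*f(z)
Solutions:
 f(z) = C3*exp(-2^(2/3)*z) + (C1*sin(2^(2/3)*sqrt(3)*z/2) + C2*cos(2^(2/3)*sqrt(3)*z/2))*exp(2^(2/3)*z/2)


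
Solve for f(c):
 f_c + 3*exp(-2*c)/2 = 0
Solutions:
 f(c) = C1 + 3*exp(-2*c)/4


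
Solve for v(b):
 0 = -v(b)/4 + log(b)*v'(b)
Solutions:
 v(b) = C1*exp(li(b)/4)


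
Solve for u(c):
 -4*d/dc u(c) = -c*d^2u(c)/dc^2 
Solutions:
 u(c) = C1 + C2*c^5


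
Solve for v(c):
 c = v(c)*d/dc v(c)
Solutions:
 v(c) = -sqrt(C1 + c^2)
 v(c) = sqrt(C1 + c^2)


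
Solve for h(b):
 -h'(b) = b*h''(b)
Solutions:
 h(b) = C1 + C2*log(b)


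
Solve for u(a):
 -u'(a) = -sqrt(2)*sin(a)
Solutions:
 u(a) = C1 - sqrt(2)*cos(a)


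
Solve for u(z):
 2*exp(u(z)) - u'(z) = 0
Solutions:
 u(z) = log(-1/(C1 + 2*z))


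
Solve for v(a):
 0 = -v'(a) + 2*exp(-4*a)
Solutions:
 v(a) = C1 - exp(-4*a)/2


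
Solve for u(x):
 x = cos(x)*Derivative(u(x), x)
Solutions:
 u(x) = C1 + Integral(x/cos(x), x)


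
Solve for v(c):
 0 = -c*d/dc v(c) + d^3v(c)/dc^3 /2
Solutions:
 v(c) = C1 + Integral(C2*airyai(2^(1/3)*c) + C3*airybi(2^(1/3)*c), c)


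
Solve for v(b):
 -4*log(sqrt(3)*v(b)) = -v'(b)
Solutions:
 -Integral(1/(2*log(_y) + log(3)), (_y, v(b)))/2 = C1 - b


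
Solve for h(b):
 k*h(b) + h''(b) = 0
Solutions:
 h(b) = C1*exp(-b*sqrt(-k)) + C2*exp(b*sqrt(-k))


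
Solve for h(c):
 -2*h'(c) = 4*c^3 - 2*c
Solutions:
 h(c) = C1 - c^4/2 + c^2/2


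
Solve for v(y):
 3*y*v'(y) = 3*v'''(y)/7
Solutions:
 v(y) = C1 + Integral(C2*airyai(7^(1/3)*y) + C3*airybi(7^(1/3)*y), y)


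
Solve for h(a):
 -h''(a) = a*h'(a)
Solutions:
 h(a) = C1 + C2*erf(sqrt(2)*a/2)


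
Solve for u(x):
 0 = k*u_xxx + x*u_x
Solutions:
 u(x) = C1 + Integral(C2*airyai(x*(-1/k)^(1/3)) + C3*airybi(x*(-1/k)^(1/3)), x)


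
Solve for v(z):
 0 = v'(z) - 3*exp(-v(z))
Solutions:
 v(z) = log(C1 + 3*z)


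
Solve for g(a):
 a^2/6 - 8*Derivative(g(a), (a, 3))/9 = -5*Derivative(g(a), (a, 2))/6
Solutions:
 g(a) = C1 + C2*a + C3*exp(15*a/16) - a^4/60 - 16*a^3/225 - 256*a^2/1125


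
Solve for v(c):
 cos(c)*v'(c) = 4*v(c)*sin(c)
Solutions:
 v(c) = C1/cos(c)^4


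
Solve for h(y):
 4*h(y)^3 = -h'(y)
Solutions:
 h(y) = -sqrt(2)*sqrt(-1/(C1 - 4*y))/2
 h(y) = sqrt(2)*sqrt(-1/(C1 - 4*y))/2


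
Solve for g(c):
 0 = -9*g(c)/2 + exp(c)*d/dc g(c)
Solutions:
 g(c) = C1*exp(-9*exp(-c)/2)


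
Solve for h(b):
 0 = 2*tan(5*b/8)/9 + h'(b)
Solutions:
 h(b) = C1 + 16*log(cos(5*b/8))/45


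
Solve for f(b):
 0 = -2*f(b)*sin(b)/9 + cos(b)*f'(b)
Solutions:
 f(b) = C1/cos(b)^(2/9)


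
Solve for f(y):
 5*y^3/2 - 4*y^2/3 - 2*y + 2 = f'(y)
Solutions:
 f(y) = C1 + 5*y^4/8 - 4*y^3/9 - y^2 + 2*y


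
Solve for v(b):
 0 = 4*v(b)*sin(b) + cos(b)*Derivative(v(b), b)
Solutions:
 v(b) = C1*cos(b)^4


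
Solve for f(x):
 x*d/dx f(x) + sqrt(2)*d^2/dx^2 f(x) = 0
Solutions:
 f(x) = C1 + C2*erf(2^(1/4)*x/2)


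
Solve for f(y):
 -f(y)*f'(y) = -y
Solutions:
 f(y) = -sqrt(C1 + y^2)
 f(y) = sqrt(C1 + y^2)


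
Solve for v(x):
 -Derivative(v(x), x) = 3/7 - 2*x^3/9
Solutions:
 v(x) = C1 + x^4/18 - 3*x/7


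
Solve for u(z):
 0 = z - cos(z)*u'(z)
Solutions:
 u(z) = C1 + Integral(z/cos(z), z)


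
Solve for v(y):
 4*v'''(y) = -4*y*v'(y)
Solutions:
 v(y) = C1 + Integral(C2*airyai(-y) + C3*airybi(-y), y)


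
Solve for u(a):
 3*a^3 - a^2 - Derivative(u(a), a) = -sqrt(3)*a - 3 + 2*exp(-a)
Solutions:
 u(a) = C1 + 3*a^4/4 - a^3/3 + sqrt(3)*a^2/2 + 3*a + 2*exp(-a)


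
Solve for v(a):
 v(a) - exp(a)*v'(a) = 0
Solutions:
 v(a) = C1*exp(-exp(-a))


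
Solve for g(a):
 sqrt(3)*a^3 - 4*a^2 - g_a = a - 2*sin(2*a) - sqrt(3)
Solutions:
 g(a) = C1 + sqrt(3)*a^4/4 - 4*a^3/3 - a^2/2 + sqrt(3)*a - cos(2*a)


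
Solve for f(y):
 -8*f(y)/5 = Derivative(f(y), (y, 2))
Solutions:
 f(y) = C1*sin(2*sqrt(10)*y/5) + C2*cos(2*sqrt(10)*y/5)


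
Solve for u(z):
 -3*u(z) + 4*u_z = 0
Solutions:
 u(z) = C1*exp(3*z/4)


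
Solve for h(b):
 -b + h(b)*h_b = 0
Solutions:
 h(b) = -sqrt(C1 + b^2)
 h(b) = sqrt(C1 + b^2)


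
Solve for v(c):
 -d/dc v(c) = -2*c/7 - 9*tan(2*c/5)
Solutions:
 v(c) = C1 + c^2/7 - 45*log(cos(2*c/5))/2


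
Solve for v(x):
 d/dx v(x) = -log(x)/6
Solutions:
 v(x) = C1 - x*log(x)/6 + x/6


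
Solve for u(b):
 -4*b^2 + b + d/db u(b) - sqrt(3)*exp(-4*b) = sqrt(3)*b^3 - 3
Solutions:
 u(b) = C1 + sqrt(3)*b^4/4 + 4*b^3/3 - b^2/2 - 3*b - sqrt(3)*exp(-4*b)/4


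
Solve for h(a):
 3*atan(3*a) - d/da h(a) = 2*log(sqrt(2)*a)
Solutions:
 h(a) = C1 - 2*a*log(a) + 3*a*atan(3*a) - a*log(2) + 2*a - log(9*a^2 + 1)/2


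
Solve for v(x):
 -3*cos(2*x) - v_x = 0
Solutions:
 v(x) = C1 - 3*sin(2*x)/2


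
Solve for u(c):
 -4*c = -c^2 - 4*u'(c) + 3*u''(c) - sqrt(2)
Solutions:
 u(c) = C1 + C2*exp(4*c/3) - c^3/12 + 5*c^2/16 - sqrt(2)*c/4 + 15*c/32


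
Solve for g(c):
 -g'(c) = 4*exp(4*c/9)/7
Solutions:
 g(c) = C1 - 9*exp(4*c/9)/7


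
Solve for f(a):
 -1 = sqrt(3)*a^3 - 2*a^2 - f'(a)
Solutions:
 f(a) = C1 + sqrt(3)*a^4/4 - 2*a^3/3 + a


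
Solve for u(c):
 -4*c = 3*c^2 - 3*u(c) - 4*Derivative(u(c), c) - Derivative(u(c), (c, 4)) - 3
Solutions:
 u(c) = c^2 - 4*c/3 + (C1 + C2*c)*exp(-c) + (C3*sin(sqrt(2)*c) + C4*cos(sqrt(2)*c))*exp(c) + 7/9


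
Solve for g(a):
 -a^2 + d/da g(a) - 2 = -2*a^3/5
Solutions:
 g(a) = C1 - a^4/10 + a^3/3 + 2*a


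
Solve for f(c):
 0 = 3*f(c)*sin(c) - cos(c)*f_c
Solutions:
 f(c) = C1/cos(c)^3


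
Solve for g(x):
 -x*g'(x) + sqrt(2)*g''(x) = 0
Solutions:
 g(x) = C1 + C2*erfi(2^(1/4)*x/2)


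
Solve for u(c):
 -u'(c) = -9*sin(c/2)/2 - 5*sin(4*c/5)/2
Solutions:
 u(c) = C1 - 9*cos(c/2) - 25*cos(4*c/5)/8


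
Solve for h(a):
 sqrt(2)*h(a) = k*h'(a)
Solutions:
 h(a) = C1*exp(sqrt(2)*a/k)


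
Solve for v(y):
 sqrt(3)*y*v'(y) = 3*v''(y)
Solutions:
 v(y) = C1 + C2*erfi(sqrt(2)*3^(3/4)*y/6)


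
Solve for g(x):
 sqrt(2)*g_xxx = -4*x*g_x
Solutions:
 g(x) = C1 + Integral(C2*airyai(-sqrt(2)*x) + C3*airybi(-sqrt(2)*x), x)


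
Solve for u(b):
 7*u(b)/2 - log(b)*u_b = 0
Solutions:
 u(b) = C1*exp(7*li(b)/2)


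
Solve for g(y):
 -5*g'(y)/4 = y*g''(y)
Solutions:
 g(y) = C1 + C2/y^(1/4)


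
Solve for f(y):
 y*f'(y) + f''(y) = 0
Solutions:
 f(y) = C1 + C2*erf(sqrt(2)*y/2)


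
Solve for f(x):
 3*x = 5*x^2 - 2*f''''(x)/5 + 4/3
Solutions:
 f(x) = C1 + C2*x + C3*x^2 + C4*x^3 + 5*x^6/144 - x^5/16 + 5*x^4/36


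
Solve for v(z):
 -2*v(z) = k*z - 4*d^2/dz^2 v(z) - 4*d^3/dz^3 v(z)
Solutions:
 v(z) = C1*exp(-z*(2*2^(2/3)/(3*sqrt(57) + 23)^(1/3) + 4 + 2^(1/3)*(3*sqrt(57) + 23)^(1/3))/12)*sin(2^(1/3)*sqrt(3)*z*(-(3*sqrt(57) + 23)^(1/3) + 2*2^(1/3)/(3*sqrt(57) + 23)^(1/3))/12) + C2*exp(-z*(2*2^(2/3)/(3*sqrt(57) + 23)^(1/3) + 4 + 2^(1/3)*(3*sqrt(57) + 23)^(1/3))/12)*cos(2^(1/3)*sqrt(3)*z*(-(3*sqrt(57) + 23)^(1/3) + 2*2^(1/3)/(3*sqrt(57) + 23)^(1/3))/12) + C3*exp(z*(-2 + 2*2^(2/3)/(3*sqrt(57) + 23)^(1/3) + 2^(1/3)*(3*sqrt(57) + 23)^(1/3))/6) - k*z/2


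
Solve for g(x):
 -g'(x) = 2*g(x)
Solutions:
 g(x) = C1*exp(-2*x)


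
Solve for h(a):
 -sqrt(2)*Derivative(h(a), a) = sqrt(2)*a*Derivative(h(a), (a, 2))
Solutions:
 h(a) = C1 + C2*log(a)


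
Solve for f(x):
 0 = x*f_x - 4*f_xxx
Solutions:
 f(x) = C1 + Integral(C2*airyai(2^(1/3)*x/2) + C3*airybi(2^(1/3)*x/2), x)


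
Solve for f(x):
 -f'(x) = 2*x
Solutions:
 f(x) = C1 - x^2


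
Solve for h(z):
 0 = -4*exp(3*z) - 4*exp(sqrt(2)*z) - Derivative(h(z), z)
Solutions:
 h(z) = C1 - 4*exp(3*z)/3 - 2*sqrt(2)*exp(sqrt(2)*z)


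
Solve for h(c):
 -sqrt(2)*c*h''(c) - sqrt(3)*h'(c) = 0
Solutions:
 h(c) = C1 + C2*c^(1 - sqrt(6)/2)


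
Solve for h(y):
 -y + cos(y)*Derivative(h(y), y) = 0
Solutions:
 h(y) = C1 + Integral(y/cos(y), y)


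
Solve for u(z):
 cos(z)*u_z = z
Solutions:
 u(z) = C1 + Integral(z/cos(z), z)


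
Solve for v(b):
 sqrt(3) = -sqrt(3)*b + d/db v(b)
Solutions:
 v(b) = C1 + sqrt(3)*b^2/2 + sqrt(3)*b


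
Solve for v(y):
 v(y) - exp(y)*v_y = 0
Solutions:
 v(y) = C1*exp(-exp(-y))


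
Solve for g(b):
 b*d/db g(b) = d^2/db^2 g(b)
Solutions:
 g(b) = C1 + C2*erfi(sqrt(2)*b/2)


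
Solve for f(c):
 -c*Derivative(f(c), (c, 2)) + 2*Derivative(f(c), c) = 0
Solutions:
 f(c) = C1 + C2*c^3


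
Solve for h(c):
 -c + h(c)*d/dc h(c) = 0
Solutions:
 h(c) = -sqrt(C1 + c^2)
 h(c) = sqrt(C1 + c^2)


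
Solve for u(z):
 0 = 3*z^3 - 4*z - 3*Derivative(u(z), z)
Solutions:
 u(z) = C1 + z^4/4 - 2*z^2/3


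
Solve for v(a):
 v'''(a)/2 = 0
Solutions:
 v(a) = C1 + C2*a + C3*a^2


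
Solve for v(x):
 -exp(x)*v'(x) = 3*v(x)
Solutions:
 v(x) = C1*exp(3*exp(-x))


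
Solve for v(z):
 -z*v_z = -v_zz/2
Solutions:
 v(z) = C1 + C2*erfi(z)


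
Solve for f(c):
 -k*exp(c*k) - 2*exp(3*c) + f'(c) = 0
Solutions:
 f(c) = C1 + 2*exp(3*c)/3 + exp(c*k)


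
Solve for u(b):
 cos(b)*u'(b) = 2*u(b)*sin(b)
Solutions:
 u(b) = C1/cos(b)^2


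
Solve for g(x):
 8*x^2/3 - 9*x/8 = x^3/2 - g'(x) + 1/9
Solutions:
 g(x) = C1 + x^4/8 - 8*x^3/9 + 9*x^2/16 + x/9


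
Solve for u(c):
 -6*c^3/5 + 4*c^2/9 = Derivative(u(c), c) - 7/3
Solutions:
 u(c) = C1 - 3*c^4/10 + 4*c^3/27 + 7*c/3


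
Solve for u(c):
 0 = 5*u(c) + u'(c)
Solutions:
 u(c) = C1*exp(-5*c)


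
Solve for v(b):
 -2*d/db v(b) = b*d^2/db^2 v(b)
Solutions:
 v(b) = C1 + C2/b


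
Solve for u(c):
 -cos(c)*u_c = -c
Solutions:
 u(c) = C1 + Integral(c/cos(c), c)


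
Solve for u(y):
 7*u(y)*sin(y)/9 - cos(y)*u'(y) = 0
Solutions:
 u(y) = C1/cos(y)^(7/9)


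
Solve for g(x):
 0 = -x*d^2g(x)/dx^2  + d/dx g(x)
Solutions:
 g(x) = C1 + C2*x^2


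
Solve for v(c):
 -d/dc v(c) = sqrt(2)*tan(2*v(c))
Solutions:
 v(c) = -asin(C1*exp(-2*sqrt(2)*c))/2 + pi/2
 v(c) = asin(C1*exp(-2*sqrt(2)*c))/2


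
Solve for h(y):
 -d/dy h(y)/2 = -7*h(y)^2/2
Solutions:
 h(y) = -1/(C1 + 7*y)


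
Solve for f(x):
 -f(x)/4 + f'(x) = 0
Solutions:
 f(x) = C1*exp(x/4)


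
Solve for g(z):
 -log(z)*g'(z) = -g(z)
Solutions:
 g(z) = C1*exp(li(z))


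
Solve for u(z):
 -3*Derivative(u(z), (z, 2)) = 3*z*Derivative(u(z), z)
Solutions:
 u(z) = C1 + C2*erf(sqrt(2)*z/2)


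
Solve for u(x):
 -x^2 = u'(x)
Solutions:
 u(x) = C1 - x^3/3


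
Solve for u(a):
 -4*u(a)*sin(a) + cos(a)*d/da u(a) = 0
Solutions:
 u(a) = C1/cos(a)^4


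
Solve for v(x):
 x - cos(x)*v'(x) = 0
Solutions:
 v(x) = C1 + Integral(x/cos(x), x)


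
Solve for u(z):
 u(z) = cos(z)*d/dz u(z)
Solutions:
 u(z) = C1*sqrt(sin(z) + 1)/sqrt(sin(z) - 1)


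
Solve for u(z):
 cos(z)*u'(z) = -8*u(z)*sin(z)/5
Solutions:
 u(z) = C1*cos(z)^(8/5)


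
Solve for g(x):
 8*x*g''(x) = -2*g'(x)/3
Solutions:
 g(x) = C1 + C2*x^(11/12)


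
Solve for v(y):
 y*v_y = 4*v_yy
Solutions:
 v(y) = C1 + C2*erfi(sqrt(2)*y/4)


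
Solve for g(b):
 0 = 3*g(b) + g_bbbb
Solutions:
 g(b) = (C1*sin(sqrt(2)*3^(1/4)*b/2) + C2*cos(sqrt(2)*3^(1/4)*b/2))*exp(-sqrt(2)*3^(1/4)*b/2) + (C3*sin(sqrt(2)*3^(1/4)*b/2) + C4*cos(sqrt(2)*3^(1/4)*b/2))*exp(sqrt(2)*3^(1/4)*b/2)


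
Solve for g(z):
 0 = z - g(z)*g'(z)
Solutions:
 g(z) = -sqrt(C1 + z^2)
 g(z) = sqrt(C1 + z^2)


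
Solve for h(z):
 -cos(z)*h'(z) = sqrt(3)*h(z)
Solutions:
 h(z) = C1*(sin(z) - 1)^(sqrt(3)/2)/(sin(z) + 1)^(sqrt(3)/2)


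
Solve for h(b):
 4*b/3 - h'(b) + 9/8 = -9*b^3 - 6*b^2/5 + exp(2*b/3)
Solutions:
 h(b) = C1 + 9*b^4/4 + 2*b^3/5 + 2*b^2/3 + 9*b/8 - 3*exp(2*b/3)/2


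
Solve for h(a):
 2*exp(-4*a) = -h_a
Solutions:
 h(a) = C1 + exp(-4*a)/2


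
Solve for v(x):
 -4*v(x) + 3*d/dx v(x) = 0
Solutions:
 v(x) = C1*exp(4*x/3)


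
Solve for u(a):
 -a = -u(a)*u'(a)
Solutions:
 u(a) = -sqrt(C1 + a^2)
 u(a) = sqrt(C1 + a^2)


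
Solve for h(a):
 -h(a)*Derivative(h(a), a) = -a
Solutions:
 h(a) = -sqrt(C1 + a^2)
 h(a) = sqrt(C1 + a^2)


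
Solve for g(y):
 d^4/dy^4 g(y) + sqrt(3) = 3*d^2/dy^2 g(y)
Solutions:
 g(y) = C1 + C2*y + C3*exp(-sqrt(3)*y) + C4*exp(sqrt(3)*y) + sqrt(3)*y^2/6


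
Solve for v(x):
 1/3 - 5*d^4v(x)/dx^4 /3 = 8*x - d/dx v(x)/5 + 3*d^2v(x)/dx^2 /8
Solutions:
 v(x) = C1 + C2*exp(30^(1/3)*x*(-(16 + sqrt(286))^(1/3) + 30^(1/3)/(16 + sqrt(286))^(1/3))/40)*sin(10^(1/3)*3^(1/6)*x*(3*10^(1/3)/(16 + sqrt(286))^(1/3) + 3^(2/3)*(16 + sqrt(286))^(1/3))/40) + C3*exp(30^(1/3)*x*(-(16 + sqrt(286))^(1/3) + 30^(1/3)/(16 + sqrt(286))^(1/3))/40)*cos(10^(1/3)*3^(1/6)*x*(3*10^(1/3)/(16 + sqrt(286))^(1/3) + 3^(2/3)*(16 + sqrt(286))^(1/3))/40) + C4*exp(-30^(1/3)*x*(-(16 + sqrt(286))^(1/3) + 30^(1/3)/(16 + sqrt(286))^(1/3))/20) + 20*x^2 + 220*x/3


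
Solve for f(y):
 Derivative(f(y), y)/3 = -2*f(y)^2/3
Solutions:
 f(y) = 1/(C1 + 2*y)


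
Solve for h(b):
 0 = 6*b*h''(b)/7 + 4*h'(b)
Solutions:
 h(b) = C1 + C2/b^(11/3)


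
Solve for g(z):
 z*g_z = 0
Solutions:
 g(z) = C1


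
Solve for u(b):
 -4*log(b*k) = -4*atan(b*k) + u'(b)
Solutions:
 u(b) = C1 - 4*b*log(b*k) + 4*b + 4*Piecewise((b*atan(b*k) - log(b^2*k^2 + 1)/(2*k), Ne(k, 0)), (0, True))


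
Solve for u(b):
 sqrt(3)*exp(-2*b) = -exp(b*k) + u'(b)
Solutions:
 u(b) = C1 - sqrt(3)*exp(-2*b)/2 + exp(b*k)/k


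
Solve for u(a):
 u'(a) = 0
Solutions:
 u(a) = C1


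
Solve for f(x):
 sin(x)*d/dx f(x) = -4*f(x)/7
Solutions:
 f(x) = C1*(cos(x) + 1)^(2/7)/(cos(x) - 1)^(2/7)


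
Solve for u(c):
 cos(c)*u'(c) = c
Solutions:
 u(c) = C1 + Integral(c/cos(c), c)


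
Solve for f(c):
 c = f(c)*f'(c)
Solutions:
 f(c) = -sqrt(C1 + c^2)
 f(c) = sqrt(C1 + c^2)


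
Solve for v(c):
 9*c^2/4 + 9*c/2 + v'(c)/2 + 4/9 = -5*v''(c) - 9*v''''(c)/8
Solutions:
 v(c) = C1 + C2*exp(-2^(1/3)*c*(-3*(3 + sqrt(48729)/9)^(1/3) + 20*2^(1/3)/(3 + sqrt(48729)/9)^(1/3))/18)*sin(sqrt(3)*c*(40/(6 + 2*sqrt(48729)/9)^(1/3) + 3*(6 + 2*sqrt(48729)/9)^(1/3))/18) + C3*exp(-2^(1/3)*c*(-3*(3 + sqrt(48729)/9)^(1/3) + 20*2^(1/3)/(3 + sqrt(48729)/9)^(1/3))/18)*cos(sqrt(3)*c*(40/(6 + 2*sqrt(48729)/9)^(1/3) + 3*(6 + 2*sqrt(48729)/9)^(1/3))/18) + C4*exp(2^(1/3)*c*(-3*(3 + sqrt(48729)/9)^(1/3) + 20*2^(1/3)/(3 + sqrt(48729)/9)^(1/3))/9) - 3*c^3/2 + 81*c^2/2 - 7298*c/9


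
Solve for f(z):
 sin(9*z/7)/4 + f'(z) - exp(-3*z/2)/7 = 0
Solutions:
 f(z) = C1 + 7*cos(9*z/7)/36 - 2*exp(-3*z/2)/21


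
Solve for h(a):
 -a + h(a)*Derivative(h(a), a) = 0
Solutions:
 h(a) = -sqrt(C1 + a^2)
 h(a) = sqrt(C1 + a^2)


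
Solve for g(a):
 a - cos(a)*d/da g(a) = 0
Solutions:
 g(a) = C1 + Integral(a/cos(a), a)


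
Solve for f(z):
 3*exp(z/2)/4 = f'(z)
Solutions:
 f(z) = C1 + 3*exp(z/2)/2


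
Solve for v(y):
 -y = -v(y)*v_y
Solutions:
 v(y) = -sqrt(C1 + y^2)
 v(y) = sqrt(C1 + y^2)


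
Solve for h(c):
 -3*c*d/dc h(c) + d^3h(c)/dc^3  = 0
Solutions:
 h(c) = C1 + Integral(C2*airyai(3^(1/3)*c) + C3*airybi(3^(1/3)*c), c)


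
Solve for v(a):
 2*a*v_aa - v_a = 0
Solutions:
 v(a) = C1 + C2*a^(3/2)


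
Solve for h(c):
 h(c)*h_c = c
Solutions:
 h(c) = -sqrt(C1 + c^2)
 h(c) = sqrt(C1 + c^2)


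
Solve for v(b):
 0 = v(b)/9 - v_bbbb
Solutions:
 v(b) = C1*exp(-sqrt(3)*b/3) + C2*exp(sqrt(3)*b/3) + C3*sin(sqrt(3)*b/3) + C4*cos(sqrt(3)*b/3)


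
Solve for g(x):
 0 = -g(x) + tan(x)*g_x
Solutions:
 g(x) = C1*sin(x)


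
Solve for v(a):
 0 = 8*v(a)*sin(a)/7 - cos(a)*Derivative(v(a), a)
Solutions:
 v(a) = C1/cos(a)^(8/7)


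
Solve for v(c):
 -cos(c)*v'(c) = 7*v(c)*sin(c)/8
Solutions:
 v(c) = C1*cos(c)^(7/8)


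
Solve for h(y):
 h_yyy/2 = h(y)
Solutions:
 h(y) = C3*exp(2^(1/3)*y) + (C1*sin(2^(1/3)*sqrt(3)*y/2) + C2*cos(2^(1/3)*sqrt(3)*y/2))*exp(-2^(1/3)*y/2)


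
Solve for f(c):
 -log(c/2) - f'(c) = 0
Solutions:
 f(c) = C1 - c*log(c) + c*log(2) + c


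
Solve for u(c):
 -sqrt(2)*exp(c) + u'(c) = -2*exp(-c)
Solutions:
 u(c) = C1 + sqrt(2)*exp(c) + 2*exp(-c)


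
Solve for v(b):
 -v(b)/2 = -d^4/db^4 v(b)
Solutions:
 v(b) = C1*exp(-2^(3/4)*b/2) + C2*exp(2^(3/4)*b/2) + C3*sin(2^(3/4)*b/2) + C4*cos(2^(3/4)*b/2)


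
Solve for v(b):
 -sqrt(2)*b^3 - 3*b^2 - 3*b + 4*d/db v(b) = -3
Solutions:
 v(b) = C1 + sqrt(2)*b^4/16 + b^3/4 + 3*b^2/8 - 3*b/4


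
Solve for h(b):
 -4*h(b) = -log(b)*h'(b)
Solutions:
 h(b) = C1*exp(4*li(b))


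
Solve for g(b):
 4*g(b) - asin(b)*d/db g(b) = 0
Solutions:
 g(b) = C1*exp(4*Integral(1/asin(b), b))


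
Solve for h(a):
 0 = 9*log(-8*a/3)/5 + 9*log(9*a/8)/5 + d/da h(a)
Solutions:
 h(a) = C1 - 18*a*log(a)/5 + 9*a*(-log(3) + 2 - I*pi)/5


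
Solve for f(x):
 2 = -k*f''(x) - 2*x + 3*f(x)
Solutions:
 f(x) = C1*exp(-sqrt(3)*x*sqrt(1/k)) + C2*exp(sqrt(3)*x*sqrt(1/k)) + 2*x/3 + 2/3


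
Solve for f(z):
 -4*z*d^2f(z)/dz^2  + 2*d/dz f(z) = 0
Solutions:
 f(z) = C1 + C2*z^(3/2)


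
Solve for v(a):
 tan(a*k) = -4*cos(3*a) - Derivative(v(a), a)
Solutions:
 v(a) = C1 - Piecewise((-log(cos(a*k))/k, Ne(k, 0)), (0, True)) - 4*sin(3*a)/3


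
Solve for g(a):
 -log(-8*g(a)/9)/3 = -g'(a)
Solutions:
 -3*Integral(1/(log(-_y) - 2*log(3) + 3*log(2)), (_y, g(a))) = C1 - a


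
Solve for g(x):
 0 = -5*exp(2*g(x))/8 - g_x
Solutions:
 g(x) = log(-sqrt(1/(C1 + 5*x))) + log(2)
 g(x) = log(1/(C1 + 5*x))/2 + log(2)


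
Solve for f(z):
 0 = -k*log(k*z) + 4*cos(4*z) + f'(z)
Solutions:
 f(z) = C1 + k*z*(log(k*z) - 1) - sin(4*z)


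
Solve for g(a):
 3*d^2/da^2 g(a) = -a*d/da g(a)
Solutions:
 g(a) = C1 + C2*erf(sqrt(6)*a/6)


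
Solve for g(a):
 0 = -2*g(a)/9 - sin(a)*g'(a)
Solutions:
 g(a) = C1*(cos(a) + 1)^(1/9)/(cos(a) - 1)^(1/9)


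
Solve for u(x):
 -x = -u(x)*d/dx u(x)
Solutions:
 u(x) = -sqrt(C1 + x^2)
 u(x) = sqrt(C1 + x^2)


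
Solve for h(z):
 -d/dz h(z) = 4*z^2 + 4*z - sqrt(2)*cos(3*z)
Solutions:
 h(z) = C1 - 4*z^3/3 - 2*z^2 + sqrt(2)*sin(3*z)/3


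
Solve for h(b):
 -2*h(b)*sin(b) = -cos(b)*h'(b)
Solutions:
 h(b) = C1/cos(b)^2


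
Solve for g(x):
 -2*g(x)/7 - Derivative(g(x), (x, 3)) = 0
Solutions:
 g(x) = C3*exp(-2^(1/3)*7^(2/3)*x/7) + (C1*sin(2^(1/3)*sqrt(3)*7^(2/3)*x/14) + C2*cos(2^(1/3)*sqrt(3)*7^(2/3)*x/14))*exp(2^(1/3)*7^(2/3)*x/14)


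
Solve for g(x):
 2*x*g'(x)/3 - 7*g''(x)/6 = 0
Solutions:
 g(x) = C1 + C2*erfi(sqrt(14)*x/7)


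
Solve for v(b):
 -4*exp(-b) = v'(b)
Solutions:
 v(b) = C1 + 4*exp(-b)


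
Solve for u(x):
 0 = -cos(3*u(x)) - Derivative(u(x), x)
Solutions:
 u(x) = -asin((C1 + exp(6*x))/(C1 - exp(6*x)))/3 + pi/3
 u(x) = asin((C1 + exp(6*x))/(C1 - exp(6*x)))/3


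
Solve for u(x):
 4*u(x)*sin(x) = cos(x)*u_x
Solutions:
 u(x) = C1/cos(x)^4


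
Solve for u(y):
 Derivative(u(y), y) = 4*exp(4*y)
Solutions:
 u(y) = C1 + exp(4*y)


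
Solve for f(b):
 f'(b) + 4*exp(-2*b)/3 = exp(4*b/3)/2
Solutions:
 f(b) = C1 + 3*exp(4*b/3)/8 + 2*exp(-2*b)/3


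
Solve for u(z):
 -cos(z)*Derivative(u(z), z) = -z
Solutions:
 u(z) = C1 + Integral(z/cos(z), z)


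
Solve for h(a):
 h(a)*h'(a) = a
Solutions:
 h(a) = -sqrt(C1 + a^2)
 h(a) = sqrt(C1 + a^2)


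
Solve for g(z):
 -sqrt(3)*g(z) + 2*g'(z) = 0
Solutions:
 g(z) = C1*exp(sqrt(3)*z/2)


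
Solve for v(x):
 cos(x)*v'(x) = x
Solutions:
 v(x) = C1 + Integral(x/cos(x), x)


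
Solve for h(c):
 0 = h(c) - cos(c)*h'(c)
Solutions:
 h(c) = C1*sqrt(sin(c) + 1)/sqrt(sin(c) - 1)


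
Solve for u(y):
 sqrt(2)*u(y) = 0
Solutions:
 u(y) = 0


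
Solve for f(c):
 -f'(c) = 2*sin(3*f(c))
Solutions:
 f(c) = -acos((-C1 - exp(12*c))/(C1 - exp(12*c)))/3 + 2*pi/3
 f(c) = acos((-C1 - exp(12*c))/(C1 - exp(12*c)))/3


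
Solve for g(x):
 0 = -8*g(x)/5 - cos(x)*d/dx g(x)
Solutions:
 g(x) = C1*(sin(x) - 1)^(4/5)/(sin(x) + 1)^(4/5)


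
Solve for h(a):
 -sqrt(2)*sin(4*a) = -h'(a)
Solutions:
 h(a) = C1 - sqrt(2)*cos(4*a)/4


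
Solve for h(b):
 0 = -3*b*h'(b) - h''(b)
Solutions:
 h(b) = C1 + C2*erf(sqrt(6)*b/2)


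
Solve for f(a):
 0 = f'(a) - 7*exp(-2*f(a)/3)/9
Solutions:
 f(a) = 3*log(-sqrt(C1 + 7*a)) - 6*log(3) + 3*log(6)/2
 f(a) = 3*log(C1 + 7*a)/2 - 6*log(3) + 3*log(6)/2


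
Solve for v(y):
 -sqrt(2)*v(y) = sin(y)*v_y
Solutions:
 v(y) = C1*(cos(y) + 1)^(sqrt(2)/2)/(cos(y) - 1)^(sqrt(2)/2)


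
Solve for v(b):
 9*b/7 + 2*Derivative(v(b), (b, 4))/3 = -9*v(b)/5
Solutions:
 v(b) = -5*b/7 + (C1*sin(15^(3/4)*2^(1/4)*b/10) + C2*cos(15^(3/4)*2^(1/4)*b/10))*exp(-15^(3/4)*2^(1/4)*b/10) + (C3*sin(15^(3/4)*2^(1/4)*b/10) + C4*cos(15^(3/4)*2^(1/4)*b/10))*exp(15^(3/4)*2^(1/4)*b/10)


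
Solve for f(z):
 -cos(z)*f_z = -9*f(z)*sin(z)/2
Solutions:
 f(z) = C1/cos(z)^(9/2)


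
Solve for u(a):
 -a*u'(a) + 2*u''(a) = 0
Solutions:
 u(a) = C1 + C2*erfi(a/2)


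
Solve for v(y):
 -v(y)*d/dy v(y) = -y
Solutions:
 v(y) = -sqrt(C1 + y^2)
 v(y) = sqrt(C1 + y^2)


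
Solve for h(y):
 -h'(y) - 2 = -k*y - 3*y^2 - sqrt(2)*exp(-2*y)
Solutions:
 h(y) = C1 + k*y^2/2 + y^3 - 2*y - sqrt(2)*exp(-2*y)/2


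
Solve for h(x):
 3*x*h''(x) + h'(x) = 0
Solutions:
 h(x) = C1 + C2*x^(2/3)


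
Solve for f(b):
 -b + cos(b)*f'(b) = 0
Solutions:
 f(b) = C1 + Integral(b/cos(b), b)


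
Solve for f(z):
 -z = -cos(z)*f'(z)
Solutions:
 f(z) = C1 + Integral(z/cos(z), z)


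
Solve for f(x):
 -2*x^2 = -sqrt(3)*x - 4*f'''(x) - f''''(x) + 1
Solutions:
 f(x) = C1 + C2*x + C3*x^2 + C4*exp(-4*x) + x^5/120 + x^4*(-sqrt(3) - 1)/96 + x^3*(sqrt(3) + 5)/96


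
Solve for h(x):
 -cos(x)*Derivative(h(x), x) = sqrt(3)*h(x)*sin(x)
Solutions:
 h(x) = C1*cos(x)^(sqrt(3))


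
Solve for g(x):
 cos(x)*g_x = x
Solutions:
 g(x) = C1 + Integral(x/cos(x), x)


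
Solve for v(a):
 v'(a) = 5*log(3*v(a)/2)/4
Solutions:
 4*Integral(1/(-log(_y) - log(3) + log(2)), (_y, v(a)))/5 = C1 - a


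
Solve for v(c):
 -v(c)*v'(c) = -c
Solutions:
 v(c) = -sqrt(C1 + c^2)
 v(c) = sqrt(C1 + c^2)


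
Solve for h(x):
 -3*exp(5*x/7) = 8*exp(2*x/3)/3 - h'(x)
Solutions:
 h(x) = C1 + 21*exp(5*x/7)/5 + 4*exp(2*x/3)


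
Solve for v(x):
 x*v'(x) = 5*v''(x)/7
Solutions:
 v(x) = C1 + C2*erfi(sqrt(70)*x/10)


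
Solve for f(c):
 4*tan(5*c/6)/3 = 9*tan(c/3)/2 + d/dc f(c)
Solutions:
 f(c) = C1 + 27*log(cos(c/3))/2 - 8*log(cos(5*c/6))/5


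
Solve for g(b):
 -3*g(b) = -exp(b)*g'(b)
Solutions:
 g(b) = C1*exp(-3*exp(-b))


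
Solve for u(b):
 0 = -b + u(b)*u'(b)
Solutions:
 u(b) = -sqrt(C1 + b^2)
 u(b) = sqrt(C1 + b^2)


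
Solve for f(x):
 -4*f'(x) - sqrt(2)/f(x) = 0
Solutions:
 f(x) = -sqrt(C1 - 2*sqrt(2)*x)/2
 f(x) = sqrt(C1 - 2*sqrt(2)*x)/2


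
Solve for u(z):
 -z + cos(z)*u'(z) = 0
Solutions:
 u(z) = C1 + Integral(z/cos(z), z)


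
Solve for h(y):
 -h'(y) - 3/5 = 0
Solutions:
 h(y) = C1 - 3*y/5


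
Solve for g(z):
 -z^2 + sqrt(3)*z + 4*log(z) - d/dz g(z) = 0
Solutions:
 g(z) = C1 - z^3/3 + sqrt(3)*z^2/2 + 4*z*log(z) - 4*z


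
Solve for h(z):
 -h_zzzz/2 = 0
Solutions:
 h(z) = C1 + C2*z + C3*z^2 + C4*z^3


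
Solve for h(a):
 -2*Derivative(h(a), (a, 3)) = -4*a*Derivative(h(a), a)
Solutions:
 h(a) = C1 + Integral(C2*airyai(2^(1/3)*a) + C3*airybi(2^(1/3)*a), a)
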